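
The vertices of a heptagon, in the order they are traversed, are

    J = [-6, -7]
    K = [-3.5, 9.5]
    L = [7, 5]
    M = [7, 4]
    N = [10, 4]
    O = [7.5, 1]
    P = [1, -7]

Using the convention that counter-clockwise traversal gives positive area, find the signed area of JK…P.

Σ = (-81.5) + (-84) + (-7) + (-12) + (-20) + (-53.5) + (-49) = -307
Signed area = Σ/2 = -153.5 (negative ⇒ clockwise traversal).

-153.5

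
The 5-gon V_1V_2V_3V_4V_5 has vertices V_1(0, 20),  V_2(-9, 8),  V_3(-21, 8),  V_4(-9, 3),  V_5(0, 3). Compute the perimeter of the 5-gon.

66

|V_1V_2| = √((-9)² + (-12)²) = √225 = 15
|V_2V_3| = √((-12)² + (0)²) = √144 = 12
|V_3V_4| = √((12)² + (-5)²) = √169 = 13
|V_4V_5| = √((9)² + (0)²) = √81 = 9
|V_5V_1| = √((0)² + (17)²) = √289 = 17
Perimeter = 15 + 12 + 13 + 9 + 17 = 66.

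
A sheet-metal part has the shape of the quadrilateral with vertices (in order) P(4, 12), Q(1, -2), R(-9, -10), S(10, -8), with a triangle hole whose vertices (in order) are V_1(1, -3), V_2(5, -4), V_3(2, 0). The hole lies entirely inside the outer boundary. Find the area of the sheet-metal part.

131.5

Outer boundary:
P→Q: (4)(-2) − (1)(12) = -20
Q→R: (1)(-10) − (-9)(-2) = -28
R→S: (-9)(-8) − (10)(-10) = 172
S→P: (10)(12) − (4)(-8) = 152
Σ = 276
Area = |Σ|/2 = 138.
Hole:
Apply the surveyor's formula: 2A = Σ (x_i·y_{i+1} − x_{i+1}·y_i), indices taken mod 3.
Σ = (11) + (8) + (-6) = 13
Area = |Σ|/2 = 6.5.
Net area = 138 − 6.5 = 131.5.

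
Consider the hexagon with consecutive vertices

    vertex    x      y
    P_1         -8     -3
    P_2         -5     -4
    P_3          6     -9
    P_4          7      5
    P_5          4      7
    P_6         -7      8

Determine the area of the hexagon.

187

Apply the shoelace formula: 2A = Σ (x_i·y_{i+1} − x_{i+1}·y_i), indices taken mod 6.
P_1→P_2: (-8)(-4) − (-5)(-3) = 17
P_2→P_3: (-5)(-9) − (6)(-4) = 69
P_3→P_4: (6)(5) − (7)(-9) = 93
P_4→P_5: (7)(7) − (4)(5) = 29
P_5→P_6: (4)(8) − (-7)(7) = 81
P_6→P_1: (-7)(-3) − (-8)(8) = 85
Σ = 374
Area = |Σ|/2 = 187.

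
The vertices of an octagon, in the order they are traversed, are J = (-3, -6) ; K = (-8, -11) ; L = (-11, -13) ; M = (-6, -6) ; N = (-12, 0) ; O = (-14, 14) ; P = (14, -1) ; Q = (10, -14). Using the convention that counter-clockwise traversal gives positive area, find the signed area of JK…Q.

Cross-terms: -15, -17, -12, -72, -168, -182, -186, -102  ⇒  Σ = -754
Signed area = Σ/2 = -377 (negative ⇒ clockwise traversal).

-377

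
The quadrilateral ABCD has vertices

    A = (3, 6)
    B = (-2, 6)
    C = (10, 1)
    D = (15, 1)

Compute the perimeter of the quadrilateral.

|AB| = √((-5)² + (0)²) = √25 = 5
|BC| = √((12)² + (-5)²) = √169 = 13
|CD| = √((5)² + (0)²) = √25 = 5
|DA| = √((-12)² + (5)²) = √169 = 13
Perimeter = 5 + 13 + 5 + 13 = 36.

36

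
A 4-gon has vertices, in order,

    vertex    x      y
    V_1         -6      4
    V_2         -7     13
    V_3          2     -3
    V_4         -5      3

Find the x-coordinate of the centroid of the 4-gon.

Apply Gauss's area formula. First the cross-terms c_i = x_i·y_{i+1} − x_{i+1}·y_i:
  -50, -5, -9, -2  ⇒  2A = -66, A = -33.
Then Σ (x_i + x_{i+1})·c_i = 724, so x̄ = 724 / (6·(-33)) = -362/99.

-362/99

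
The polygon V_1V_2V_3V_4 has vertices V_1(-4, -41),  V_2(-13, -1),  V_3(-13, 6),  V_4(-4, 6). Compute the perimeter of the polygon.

104

|V_1V_2| = √((-9)² + (40)²) = √1681 = 41
|V_2V_3| = √((0)² + (7)²) = √49 = 7
|V_3V_4| = √((9)² + (0)²) = √81 = 9
|V_4V_1| = √((0)² + (-47)²) = √2209 = 47
Perimeter = 41 + 7 + 9 + 47 = 104.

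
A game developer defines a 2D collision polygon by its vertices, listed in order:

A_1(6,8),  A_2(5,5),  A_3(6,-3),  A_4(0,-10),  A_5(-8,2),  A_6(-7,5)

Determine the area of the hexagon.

153.5

Apply Gauss's area formula: 2A = Σ (x_i·y_{i+1} − x_{i+1}·y_i), indices taken mod 6.
Σ = (-10) + (-45) + (-60) + (-80) + (-26) + (-86) = -307
Area = |Σ|/2 = 153.5.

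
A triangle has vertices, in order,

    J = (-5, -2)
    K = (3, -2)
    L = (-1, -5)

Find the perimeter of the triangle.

|JK| = √((8)² + (0)²) = √64 = 8
|KL| = √((-4)² + (-3)²) = √25 = 5
|LJ| = √((-4)² + (3)²) = √25 = 5
Perimeter = 8 + 5 + 5 = 18.

18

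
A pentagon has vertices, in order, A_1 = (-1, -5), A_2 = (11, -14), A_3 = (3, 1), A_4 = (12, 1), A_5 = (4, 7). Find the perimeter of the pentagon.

64

|A_1A_2| = √((12)² + (-9)²) = √225 = 15
|A_2A_3| = √((-8)² + (15)²) = √289 = 17
|A_3A_4| = √((9)² + (0)²) = √81 = 9
|A_4A_5| = √((-8)² + (6)²) = √100 = 10
|A_5A_1| = √((-5)² + (-12)²) = √169 = 13
Perimeter = 15 + 17 + 9 + 10 + 13 = 64.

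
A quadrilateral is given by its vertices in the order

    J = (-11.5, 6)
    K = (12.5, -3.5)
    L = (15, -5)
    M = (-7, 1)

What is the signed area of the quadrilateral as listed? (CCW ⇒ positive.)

-47.625

Cross-terms: -34.75, -10, -20, -30.5  ⇒  Σ = -95.25
Signed area = Σ/2 = -47.625 (negative ⇒ clockwise traversal).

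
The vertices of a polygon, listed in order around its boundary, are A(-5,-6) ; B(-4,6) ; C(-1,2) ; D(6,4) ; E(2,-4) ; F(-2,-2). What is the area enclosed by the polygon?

57

Σ = (-54) + (-2) + (-16) + (-32) + (-12) + (2) = -114
Area = |Σ|/2 = 57.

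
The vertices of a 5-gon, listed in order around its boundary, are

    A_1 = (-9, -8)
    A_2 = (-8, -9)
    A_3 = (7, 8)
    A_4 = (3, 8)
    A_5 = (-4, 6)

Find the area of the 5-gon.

Apply the shoelace formula: 2A = Σ (x_i·y_{i+1} − x_{i+1}·y_i), indices taken mod 5.
A_1→A_2: (-9)(-9) − (-8)(-8) = 17
A_2→A_3: (-8)(8) − (7)(-9) = -1
A_3→A_4: (7)(8) − (3)(8) = 32
A_4→A_5: (3)(6) − (-4)(8) = 50
A_5→A_1: (-4)(-8) − (-9)(6) = 86
Σ = 184
Area = |Σ|/2 = 92.

92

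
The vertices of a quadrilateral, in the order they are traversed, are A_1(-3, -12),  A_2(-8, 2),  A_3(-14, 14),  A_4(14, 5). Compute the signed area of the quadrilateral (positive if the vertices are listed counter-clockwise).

-302.5

Apply Gauss's area formula: 2A = Σ (x_i·y_{i+1} − x_{i+1}·y_i), indices taken mod 4.
Σ = (-102) + (-84) + (-266) + (-153) = -605
Signed area = Σ/2 = -302.5 (negative ⇒ clockwise traversal).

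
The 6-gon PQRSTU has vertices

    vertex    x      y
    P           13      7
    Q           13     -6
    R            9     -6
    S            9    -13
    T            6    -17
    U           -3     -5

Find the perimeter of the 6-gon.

64

|PQ| = √((0)² + (-13)²) = √169 = 13
|QR| = √((-4)² + (0)²) = √16 = 4
|RS| = √((0)² + (-7)²) = √49 = 7
|ST| = √((-3)² + (-4)²) = √25 = 5
|TU| = √((-9)² + (12)²) = √225 = 15
|UP| = √((16)² + (12)²) = √400 = 20
Perimeter = 13 + 4 + 7 + 5 + 15 + 20 = 64.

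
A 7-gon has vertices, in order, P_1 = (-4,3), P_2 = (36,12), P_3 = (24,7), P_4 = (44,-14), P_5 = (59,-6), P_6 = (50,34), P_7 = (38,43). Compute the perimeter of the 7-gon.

214

|P_1P_2| = √((40)² + (9)²) = √1681 = 41
|P_2P_3| = √((-12)² + (-5)²) = √169 = 13
|P_3P_4| = √((20)² + (-21)²) = √841 = 29
|P_4P_5| = √((15)² + (8)²) = √289 = 17
|P_5P_6| = √((-9)² + (40)²) = √1681 = 41
|P_6P_7| = √((-12)² + (9)²) = √225 = 15
|P_7P_1| = √((-42)² + (-40)²) = √3364 = 58
Perimeter = 41 + 13 + 29 + 17 + 41 + 15 + 58 = 214.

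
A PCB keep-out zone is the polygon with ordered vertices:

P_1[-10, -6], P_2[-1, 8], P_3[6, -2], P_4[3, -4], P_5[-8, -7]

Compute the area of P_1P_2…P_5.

Cross-terms: -86, -46, -18, -53, -22  ⇒  Σ = -225
Area = |Σ|/2 = 112.5.

112.5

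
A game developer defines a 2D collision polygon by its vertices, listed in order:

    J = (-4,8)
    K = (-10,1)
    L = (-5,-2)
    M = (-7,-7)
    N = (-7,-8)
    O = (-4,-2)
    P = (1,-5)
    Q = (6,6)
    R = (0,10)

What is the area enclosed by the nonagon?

Apply the surveyor's formula: 2A = Σ (x_i·y_{i+1} − x_{i+1}·y_i), indices taken mod 9.
J→K: (-4)(1) − (-10)(8) = 76
K→L: (-10)(-2) − (-5)(1) = 25
L→M: (-5)(-7) − (-7)(-2) = 21
M→N: (-7)(-8) − (-7)(-7) = 7
N→O: (-7)(-2) − (-4)(-8) = -18
O→P: (-4)(-5) − (1)(-2) = 22
P→Q: (1)(6) − (6)(-5) = 36
Q→R: (6)(10) − (0)(6) = 60
R→J: (0)(8) − (-4)(10) = 40
Σ = 269
Area = |Σ|/2 = 134.5.

134.5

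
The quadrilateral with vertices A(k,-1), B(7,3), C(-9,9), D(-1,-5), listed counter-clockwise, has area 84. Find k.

The doubled signed area Σ (x_i y_{i+1} − x_{i+1} y_i) is linear in k.
With k=0 it equals 152; the coefficient of k is 8 (from the two edges through A).
So 8·k + 152 = 2·84 = 168 ⇒ k = 2.

2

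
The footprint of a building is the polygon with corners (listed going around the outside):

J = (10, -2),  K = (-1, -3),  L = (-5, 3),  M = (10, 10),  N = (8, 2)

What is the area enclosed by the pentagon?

Σ = (-32) + (-18) + (-80) + (-60) + (-36) = -226
Area = |Σ|/2 = 113.

113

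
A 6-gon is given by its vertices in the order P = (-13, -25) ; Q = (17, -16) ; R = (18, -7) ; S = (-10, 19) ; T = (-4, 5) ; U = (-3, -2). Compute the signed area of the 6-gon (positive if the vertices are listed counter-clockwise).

Apply the shoelace (surveyor's) formula: 2A = Σ (x_i·y_{i+1} − x_{i+1}·y_i), indices taken mod 6.
Σ = (633) + (169) + (272) + (26) + (23) + (49) = 1172
Signed area = Σ/2 = 586 (positive ⇒ counter-clockwise traversal).

586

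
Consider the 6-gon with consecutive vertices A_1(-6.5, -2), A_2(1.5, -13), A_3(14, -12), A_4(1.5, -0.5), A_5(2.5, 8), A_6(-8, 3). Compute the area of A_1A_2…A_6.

A_1→A_2: (-6.5)(-13) − (1.5)(-2) = 87.5
A_2→A_3: (1.5)(-12) − (14)(-13) = 164
A_3→A_4: (14)(-0.5) − (1.5)(-12) = 11
A_4→A_5: (1.5)(8) − (2.5)(-0.5) = 13.25
A_5→A_6: (2.5)(3) − (-8)(8) = 71.5
A_6→A_1: (-8)(-2) − (-6.5)(3) = 35.5
Σ = 382.75
Area = |Σ|/2 = 191.375.

191.375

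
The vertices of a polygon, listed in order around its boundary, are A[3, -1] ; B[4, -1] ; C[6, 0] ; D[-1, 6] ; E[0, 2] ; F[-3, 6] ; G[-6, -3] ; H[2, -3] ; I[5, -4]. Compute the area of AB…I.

Σ = (1) + (6) + (36) + (-2) + (6) + (45) + (24) + (7) + (7) = 130
Area = |Σ|/2 = 65.

65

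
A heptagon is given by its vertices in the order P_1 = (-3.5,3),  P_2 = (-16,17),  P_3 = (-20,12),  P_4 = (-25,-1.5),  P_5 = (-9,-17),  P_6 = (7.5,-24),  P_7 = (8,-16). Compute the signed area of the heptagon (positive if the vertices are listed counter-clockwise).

Apply the surveyor's formula: 2A = Σ (x_i·y_{i+1} − x_{i+1}·y_i), indices taken mod 7.
P_1→P_2: (-3.5)(17) − (-16)(3) = -11.5
P_2→P_3: (-16)(12) − (-20)(17) = 148
P_3→P_4: (-20)(-1.5) − (-25)(12) = 330
P_4→P_5: (-25)(-17) − (-9)(-1.5) = 411.5
P_5→P_6: (-9)(-24) − (7.5)(-17) = 343.5
P_6→P_7: (7.5)(-16) − (8)(-24) = 72
P_7→P_1: (8)(3) − (-3.5)(-16) = -32
Σ = 1261.5
Signed area = Σ/2 = 630.75 (positive ⇒ counter-clockwise traversal).

630.75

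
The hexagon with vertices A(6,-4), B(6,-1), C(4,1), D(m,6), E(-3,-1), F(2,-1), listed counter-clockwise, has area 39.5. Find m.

The doubled signed area Σ (x_i y_{i+1} − x_{i+1} y_i) is linear in m.
With m=0 it equals 73; the coefficient of m is -2 (from the two edges through D).
So -2·m + 73 = 2·39.5 = 79 ⇒ m = -3.

-3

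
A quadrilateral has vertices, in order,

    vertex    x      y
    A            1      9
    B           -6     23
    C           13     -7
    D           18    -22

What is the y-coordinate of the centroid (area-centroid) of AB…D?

-50/39

Apply the surveyor's formula. First the cross-terms c_i = x_i·y_{i+1} − x_{i+1}·y_i:
  77, -257, -160, 184  ⇒  2A = -156, A = -78.
Then Σ (y_i + y_{i+1})·c_i = 600, so ȳ = 600 / (6·(-78)) = -50/39.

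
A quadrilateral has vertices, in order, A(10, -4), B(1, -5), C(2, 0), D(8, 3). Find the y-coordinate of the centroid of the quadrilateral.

-37/23

Apply the shoelace formula. First the cross-terms c_i = x_i·y_{i+1} − x_{i+1}·y_i:
  -46, 10, 6, -62  ⇒  2A = -92, A = -46.
Then Σ (y_i + y_{i+1})·c_i = 444, so ȳ = 444 / (6·(-46)) = -37/23.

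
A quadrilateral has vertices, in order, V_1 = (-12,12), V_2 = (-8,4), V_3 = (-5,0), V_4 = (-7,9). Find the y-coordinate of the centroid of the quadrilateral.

Apply the shoelace (surveyor's) formula. First the cross-terms c_i = x_i·y_{i+1} − x_{i+1}·y_i:
  48, 20, -45, 24  ⇒  2A = 47, A = 23.5.
Then Σ (y_i + y_{i+1})·c_i = 947, so ȳ = 947 / (6·23.5) = 947/141.

947/141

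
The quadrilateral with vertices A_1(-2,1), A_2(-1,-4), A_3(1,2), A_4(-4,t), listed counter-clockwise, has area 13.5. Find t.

The doubled signed area Σ (x_i y_{i+1} − x_{i+1} y_i) is linear in t.
With t=0 it equals 15; the coefficient of t is 3 (from the two edges through A_4).
So 3·t + 15 = 2·13.5 = 27 ⇒ t = 4.

4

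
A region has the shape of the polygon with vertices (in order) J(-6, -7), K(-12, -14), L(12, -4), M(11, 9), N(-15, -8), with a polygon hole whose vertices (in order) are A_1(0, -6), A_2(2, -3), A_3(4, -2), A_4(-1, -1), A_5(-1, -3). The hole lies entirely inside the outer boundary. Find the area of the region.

Outer boundary:
Apply the surveyor's formula: 2A = Σ (x_i·y_{i+1} − x_{i+1}·y_i), indices taken mod 5.
Σ = (0) + (216) + (152) + (47) + (57) = 472
Area = |Σ|/2 = 236.
Hole:
Apply Gauss's area formula: 2A = Σ (x_i·y_{i+1} − x_{i+1}·y_i), indices taken mod 5.
A_1→A_2: (0)(-3) − (2)(-6) = 12
A_2→A_3: (2)(-2) − (4)(-3) = 8
A_3→A_4: (4)(-1) − (-1)(-2) = -6
A_4→A_5: (-1)(-3) − (-1)(-1) = 2
A_5→A_1: (-1)(-6) − (0)(-3) = 6
Σ = 22
Area = |Σ|/2 = 11.
Net area = 236 − 11 = 225.

225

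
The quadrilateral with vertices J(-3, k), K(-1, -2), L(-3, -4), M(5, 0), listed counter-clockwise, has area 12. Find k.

Write out the shoelace sum; only the two edges meeting at J involve k:
2·Area = [(5·k − (-3)·0) + ((-3)·(-2) − (-1)·k)] + 18
       = 6·k + 24 = 24
⇒ k = 0.

0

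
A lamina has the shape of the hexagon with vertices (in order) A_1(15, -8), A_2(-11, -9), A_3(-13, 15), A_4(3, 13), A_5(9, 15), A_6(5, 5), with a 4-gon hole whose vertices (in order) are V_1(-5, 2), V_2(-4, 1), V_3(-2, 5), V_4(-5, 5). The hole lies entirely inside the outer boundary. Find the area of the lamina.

Outer boundary:
Σ = (-223) + (-282) + (-214) + (-72) + (-30) + (-115) = -936
Area = |Σ|/2 = 468.
Hole:
Σ = (3) + (-18) + (15) + (15) = 15
Area = |Σ|/2 = 7.5.
Net area = 468 − 7.5 = 460.5.

460.5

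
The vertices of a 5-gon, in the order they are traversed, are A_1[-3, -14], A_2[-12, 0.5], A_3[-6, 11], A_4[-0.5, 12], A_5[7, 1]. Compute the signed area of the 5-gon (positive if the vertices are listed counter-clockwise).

Σ = (-169.5) + (-129) + (-66.5) + (-84.5) + (-95) = -544.5
Signed area = Σ/2 = -272.25 (negative ⇒ clockwise traversal).

-272.25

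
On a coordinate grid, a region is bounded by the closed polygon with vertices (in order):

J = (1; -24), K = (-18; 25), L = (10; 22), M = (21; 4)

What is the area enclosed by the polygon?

991.5

Σ = (-407) + (-646) + (-422) + (-508) = -1983
Area = |Σ|/2 = 991.5.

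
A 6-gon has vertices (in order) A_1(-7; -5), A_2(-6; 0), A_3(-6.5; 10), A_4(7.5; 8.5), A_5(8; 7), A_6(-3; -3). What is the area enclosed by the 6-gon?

122.375

Σ = (-30) + (-60) + (-130.25) + (-15.5) + (-3) + (-6) = -244.75
Area = |Σ|/2 = 122.375.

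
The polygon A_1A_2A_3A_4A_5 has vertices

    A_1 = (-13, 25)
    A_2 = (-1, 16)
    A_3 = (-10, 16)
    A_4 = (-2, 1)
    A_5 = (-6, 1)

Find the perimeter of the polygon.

|A_1A_2| = √((12)² + (-9)²) = √225 = 15
|A_2A_3| = √((-9)² + (0)²) = √81 = 9
|A_3A_4| = √((8)² + (-15)²) = √289 = 17
|A_4A_5| = √((-4)² + (0)²) = √16 = 4
|A_5A_1| = √((-7)² + (24)²) = √625 = 25
Perimeter = 15 + 9 + 17 + 4 + 25 = 70.

70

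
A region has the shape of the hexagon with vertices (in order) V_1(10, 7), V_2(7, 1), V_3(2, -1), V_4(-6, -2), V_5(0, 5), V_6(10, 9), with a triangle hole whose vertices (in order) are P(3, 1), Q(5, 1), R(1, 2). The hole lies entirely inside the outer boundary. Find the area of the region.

Outer boundary:
Apply the shoelace (surveyor's) formula: 2A = Σ (x_i·y_{i+1} − x_{i+1}·y_i), indices taken mod 6.
V_1→V_2: (10)(1) − (7)(7) = -39
V_2→V_3: (7)(-1) − (2)(1) = -9
V_3→V_4: (2)(-2) − (-6)(-1) = -10
V_4→V_5: (-6)(5) − (0)(-2) = -30
V_5→V_6: (0)(9) − (10)(5) = -50
V_6→V_1: (10)(7) − (10)(9) = -20
Σ = -158
Area = |Σ|/2 = 79.
Hole:
Cross-terms: -2, 9, -5  ⇒  Σ = 2
Area = |Σ|/2 = 1.
Net area = 79 − 1 = 78.

78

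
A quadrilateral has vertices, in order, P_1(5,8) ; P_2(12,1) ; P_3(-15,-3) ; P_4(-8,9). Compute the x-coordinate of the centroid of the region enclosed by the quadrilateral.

Apply Gauss's area formula. First the cross-terms c_i = x_i·y_{i+1} − x_{i+1}·y_i:
  -91, -21, -159, -109  ⇒  2A = -380, A = -190.
Then Σ (x_i + x_{i+1})·c_i = 2500, so x̄ = 2500 / (6·(-190)) = -125/57.

-125/57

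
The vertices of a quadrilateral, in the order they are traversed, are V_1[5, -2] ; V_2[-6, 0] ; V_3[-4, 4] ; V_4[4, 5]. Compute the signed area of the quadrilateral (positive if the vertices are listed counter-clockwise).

Σ = (-12) + (-24) + (-36) + (-33) = -105
Signed area = Σ/2 = -52.5 (negative ⇒ clockwise traversal).

-52.5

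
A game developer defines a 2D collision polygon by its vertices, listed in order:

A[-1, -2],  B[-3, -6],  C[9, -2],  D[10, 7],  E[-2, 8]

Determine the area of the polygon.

Apply the surveyor's formula: 2A = Σ (x_i·y_{i+1} − x_{i+1}·y_i), indices taken mod 5.
Cross-terms: 0, 60, 83, 94, 12  ⇒  Σ = 249
Area = |Σ|/2 = 124.5.

124.5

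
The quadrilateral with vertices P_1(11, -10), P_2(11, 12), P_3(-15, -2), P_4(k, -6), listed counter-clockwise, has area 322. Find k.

The doubled signed area Σ (x_i y_{i+1} − x_{i+1} y_i) is linear in k.
With k=0 it equals 556; the coefficient of k is -8 (from the two edges through P_4).
So -8·k + 556 = 2·322 = 644 ⇒ k = -11.

-11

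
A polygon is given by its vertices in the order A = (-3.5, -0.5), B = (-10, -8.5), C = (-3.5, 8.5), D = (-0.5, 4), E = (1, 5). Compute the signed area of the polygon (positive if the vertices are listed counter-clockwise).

-44.625

Apply the surveyor's formula: 2A = Σ (x_i·y_{i+1} − x_{i+1}·y_i), indices taken mod 5.
A→B: (-3.5)(-8.5) − (-10)(-0.5) = 24.75
B→C: (-10)(8.5) − (-3.5)(-8.5) = -114.75
C→D: (-3.5)(4) − (-0.5)(8.5) = -9.75
D→E: (-0.5)(5) − (1)(4) = -6.5
E→A: (1)(-0.5) − (-3.5)(5) = 17
Σ = -89.25
Signed area = Σ/2 = -44.625 (negative ⇒ clockwise traversal).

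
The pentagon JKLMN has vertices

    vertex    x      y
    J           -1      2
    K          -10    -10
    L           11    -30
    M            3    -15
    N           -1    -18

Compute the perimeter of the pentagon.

86

|JK| = √((-9)² + (-12)²) = √225 = 15
|KL| = √((21)² + (-20)²) = √841 = 29
|LM| = √((-8)² + (15)²) = √289 = 17
|MN| = √((-4)² + (-3)²) = √25 = 5
|NJ| = √((0)² + (20)²) = √400 = 20
Perimeter = 15 + 29 + 17 + 5 + 20 = 86.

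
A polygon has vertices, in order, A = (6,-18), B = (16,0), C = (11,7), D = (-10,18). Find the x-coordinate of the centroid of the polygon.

467/111

Apply the surveyor's formula. First the cross-terms c_i = x_i·y_{i+1} − x_{i+1}·y_i:
  288, 112, 268, 72  ⇒  2A = 740, A = 370.
Then Σ (x_i + x_{i+1})·c_i = 9340, so x̄ = 9340 / (6·370) = 467/111.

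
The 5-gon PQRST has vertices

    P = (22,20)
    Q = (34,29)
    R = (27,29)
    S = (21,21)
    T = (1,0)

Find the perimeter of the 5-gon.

90

|PQ| = √((12)² + (9)²) = √225 = 15
|QR| = √((-7)² + (0)²) = √49 = 7
|RS| = √((-6)² + (-8)²) = √100 = 10
|ST| = √((-20)² + (-21)²) = √841 = 29
|TP| = √((21)² + (20)²) = √841 = 29
Perimeter = 15 + 7 + 10 + 29 + 29 = 90.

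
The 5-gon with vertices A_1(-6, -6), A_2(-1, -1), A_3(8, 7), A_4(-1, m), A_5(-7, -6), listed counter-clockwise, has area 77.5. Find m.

9

The doubled signed area Σ (x_i y_{i+1} − x_{i+1} y_i) is linear in m.
With m=0 it equals 20; the coefficient of m is 15 (from the two edges through A_4).
So 15·m + 20 = 2·77.5 = 155 ⇒ m = 9.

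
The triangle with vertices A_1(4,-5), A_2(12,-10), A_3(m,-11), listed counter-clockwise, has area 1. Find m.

14

Write out the shoelace sum; only the two edges meeting at A_3 involve m:
2·Area = [(12·(-11) − m·(-10)) + (m·(-5) − 4·(-11))] + 20
       = 5·m + -68 = 2
⇒ m = 14.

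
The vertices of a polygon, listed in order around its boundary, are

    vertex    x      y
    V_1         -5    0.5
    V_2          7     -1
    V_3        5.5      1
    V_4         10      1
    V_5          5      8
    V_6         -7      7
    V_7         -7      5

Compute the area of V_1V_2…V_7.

Apply the shoelace (surveyor's) formula: 2A = Σ (x_i·y_{i+1} − x_{i+1}·y_i), indices taken mod 7.
Σ = (1.5) + (12.5) + (-4.5) + (75) + (91) + (14) + (21.5) = 211
Area = |Σ|/2 = 105.5.

105.5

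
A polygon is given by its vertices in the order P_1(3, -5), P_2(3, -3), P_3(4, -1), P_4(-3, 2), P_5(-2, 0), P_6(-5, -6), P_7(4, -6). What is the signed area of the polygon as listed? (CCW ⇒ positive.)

44

Apply the shoelace (surveyor's) formula: 2A = Σ (x_i·y_{i+1} − x_{i+1}·y_i), indices taken mod 7.
P_1→P_2: (3)(-3) − (3)(-5) = 6
P_2→P_3: (3)(-1) − (4)(-3) = 9
P_3→P_4: (4)(2) − (-3)(-1) = 5
P_4→P_5: (-3)(0) − (-2)(2) = 4
P_5→P_6: (-2)(-6) − (-5)(0) = 12
P_6→P_7: (-5)(-6) − (4)(-6) = 54
P_7→P_1: (4)(-5) − (3)(-6) = -2
Σ = 88
Signed area = Σ/2 = 44 (positive ⇒ counter-clockwise traversal).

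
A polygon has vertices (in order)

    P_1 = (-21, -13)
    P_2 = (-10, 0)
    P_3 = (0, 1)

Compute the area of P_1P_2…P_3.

59.5

Cross-terms: -130, -10, 21  ⇒  Σ = -119
Area = |Σ|/2 = 59.5.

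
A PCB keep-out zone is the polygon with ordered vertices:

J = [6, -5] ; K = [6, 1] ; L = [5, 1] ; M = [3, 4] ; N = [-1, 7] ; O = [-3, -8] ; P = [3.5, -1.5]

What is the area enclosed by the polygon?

Apply the shoelace formula: 2A = Σ (x_i·y_{i+1} − x_{i+1}·y_i), indices taken mod 7.
Cross-terms: 36, 1, 17, 25, 29, 32.5, -8.5  ⇒  Σ = 132
Area = |Σ|/2 = 66.

66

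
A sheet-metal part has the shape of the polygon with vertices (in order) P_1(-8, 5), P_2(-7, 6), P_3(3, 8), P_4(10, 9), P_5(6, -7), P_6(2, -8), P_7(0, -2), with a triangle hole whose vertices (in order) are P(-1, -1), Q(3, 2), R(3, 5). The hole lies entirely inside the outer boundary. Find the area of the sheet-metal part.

Outer boundary:
Apply the surveyor's formula: 2A = Σ (x_i·y_{i+1} − x_{i+1}·y_i), indices taken mod 7.
Cross-terms: -13, -74, -53, -124, -34, -4, -16  ⇒  Σ = -318
Area = |Σ|/2 = 159.
Hole:
Apply the shoelace (surveyor's) formula: 2A = Σ (x_i·y_{i+1} − x_{i+1}·y_i), indices taken mod 3.
Σ = (1) + (9) + (2) = 12
Area = |Σ|/2 = 6.
Net area = 159 − 6 = 153.

153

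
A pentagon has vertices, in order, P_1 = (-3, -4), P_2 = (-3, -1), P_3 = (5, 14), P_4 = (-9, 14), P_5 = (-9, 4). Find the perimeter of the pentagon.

|P_1P_2| = √((0)² + (3)²) = √9 = 3
|P_2P_3| = √((8)² + (15)²) = √289 = 17
|P_3P_4| = √((-14)² + (0)²) = √196 = 14
|P_4P_5| = √((0)² + (-10)²) = √100 = 10
|P_5P_1| = √((6)² + (-8)²) = √100 = 10
Perimeter = 3 + 17 + 14 + 10 + 10 = 54.

54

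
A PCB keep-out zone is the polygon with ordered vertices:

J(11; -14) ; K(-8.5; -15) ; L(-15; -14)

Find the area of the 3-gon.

13

J→K: (11)(-15) − (-8.5)(-14) = -284
K→L: (-8.5)(-14) − (-15)(-15) = -106
L→J: (-15)(-14) − (11)(-14) = 364
Σ = -26
Area = |Σ|/2 = 13.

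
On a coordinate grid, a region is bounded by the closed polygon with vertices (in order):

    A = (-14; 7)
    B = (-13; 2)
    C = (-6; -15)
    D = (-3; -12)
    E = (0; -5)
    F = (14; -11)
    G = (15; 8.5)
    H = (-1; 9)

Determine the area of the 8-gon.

464.25

Apply Gauss's area formula: 2A = Σ (x_i·y_{i+1} − x_{i+1}·y_i), indices taken mod 8.
Cross-terms: 63, 207, 27, 15, 70, 284, 143.5, 119  ⇒  Σ = 928.5
Area = |Σ|/2 = 464.25.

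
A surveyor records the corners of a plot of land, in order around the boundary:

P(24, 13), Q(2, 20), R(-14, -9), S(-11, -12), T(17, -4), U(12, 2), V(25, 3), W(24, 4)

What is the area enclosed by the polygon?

P→Q: (24)(20) − (2)(13) = 454
Q→R: (2)(-9) − (-14)(20) = 262
R→S: (-14)(-12) − (-11)(-9) = 69
S→T: (-11)(-4) − (17)(-12) = 248
T→U: (17)(2) − (12)(-4) = 82
U→V: (12)(3) − (25)(2) = -14
V→W: (25)(4) − (24)(3) = 28
W→P: (24)(13) − (24)(4) = 216
Σ = 1345
Area = |Σ|/2 = 672.5.

672.5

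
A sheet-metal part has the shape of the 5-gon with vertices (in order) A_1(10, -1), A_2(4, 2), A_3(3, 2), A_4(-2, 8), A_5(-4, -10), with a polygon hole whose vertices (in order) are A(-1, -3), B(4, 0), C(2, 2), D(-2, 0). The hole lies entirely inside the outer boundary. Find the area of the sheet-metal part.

90

Outer boundary:
Apply the shoelace (surveyor's) formula: 2A = Σ (x_i·y_{i+1} − x_{i+1}·y_i), indices taken mod 5.
Σ = (24) + (2) + (28) + (52) + (104) = 210
Area = |Σ|/2 = 105.
Hole:
Σ = (12) + (8) + (4) + (6) = 30
Area = |Σ|/2 = 15.
Net area = 105 − 15 = 90.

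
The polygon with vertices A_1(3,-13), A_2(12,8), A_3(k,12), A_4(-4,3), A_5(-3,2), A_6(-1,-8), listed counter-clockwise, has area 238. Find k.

The doubled signed area Σ (x_i y_{i+1} − x_{i+1} y_i) is linear in k.
With k=0 it equals 436; the coefficient of k is -5 (from the two edges through A_3).
So -5·k + 436 = 2·238 = 476 ⇒ k = -8.

-8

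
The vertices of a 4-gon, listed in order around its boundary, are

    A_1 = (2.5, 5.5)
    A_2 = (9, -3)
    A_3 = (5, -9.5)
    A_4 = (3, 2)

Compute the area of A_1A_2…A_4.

Apply Gauss's area formula: 2A = Σ (x_i·y_{i+1} − x_{i+1}·y_i), indices taken mod 4.
A_1→A_2: (2.5)(-3) − (9)(5.5) = -57
A_2→A_3: (9)(-9.5) − (5)(-3) = -70.5
A_3→A_4: (5)(2) − (3)(-9.5) = 38.5
A_4→A_1: (3)(5.5) − (2.5)(2) = 11.5
Σ = -77.5
Area = |Σ|/2 = 38.75.

38.75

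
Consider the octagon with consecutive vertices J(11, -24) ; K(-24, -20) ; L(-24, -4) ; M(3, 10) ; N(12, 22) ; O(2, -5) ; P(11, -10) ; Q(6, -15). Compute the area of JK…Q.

807.5

Cross-terms: -796, -384, -228, -54, -104, 35, -105, 21  ⇒  Σ = -1615
Area = |Σ|/2 = 807.5.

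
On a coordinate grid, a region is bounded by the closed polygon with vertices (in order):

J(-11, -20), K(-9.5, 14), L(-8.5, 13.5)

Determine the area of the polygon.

17.375

Apply Gauss's area formula: 2A = Σ (x_i·y_{i+1} − x_{i+1}·y_i), indices taken mod 3.
Σ = (-344) + (-9.25) + (318.5) = -34.75
Area = |Σ|/2 = 17.375.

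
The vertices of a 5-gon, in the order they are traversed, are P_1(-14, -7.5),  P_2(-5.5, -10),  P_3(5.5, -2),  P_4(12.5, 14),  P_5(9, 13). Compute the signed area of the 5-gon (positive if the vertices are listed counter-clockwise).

208.875

Apply the shoelace formula: 2A = Σ (x_i·y_{i+1} − x_{i+1}·y_i), indices taken mod 5.
P_1→P_2: (-14)(-10) − (-5.5)(-7.5) = 98.75
P_2→P_3: (-5.5)(-2) − (5.5)(-10) = 66
P_3→P_4: (5.5)(14) − (12.5)(-2) = 102
P_4→P_5: (12.5)(13) − (9)(14) = 36.5
P_5→P_1: (9)(-7.5) − (-14)(13) = 114.5
Σ = 417.75
Signed area = Σ/2 = 208.875 (positive ⇒ counter-clockwise traversal).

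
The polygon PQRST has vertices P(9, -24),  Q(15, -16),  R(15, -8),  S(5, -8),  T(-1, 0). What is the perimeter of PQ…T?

64

|PQ| = √((6)² + (8)²) = √100 = 10
|QR| = √((0)² + (8)²) = √64 = 8
|RS| = √((-10)² + (0)²) = √100 = 10
|ST| = √((-6)² + (8)²) = √100 = 10
|TP| = √((10)² + (-24)²) = √676 = 26
Perimeter = 10 + 8 + 10 + 10 + 26 = 64.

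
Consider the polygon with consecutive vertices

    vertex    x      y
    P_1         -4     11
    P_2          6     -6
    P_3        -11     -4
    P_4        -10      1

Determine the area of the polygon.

144.5

Apply the shoelace formula: 2A = Σ (x_i·y_{i+1} − x_{i+1}·y_i), indices taken mod 4.
Σ = (-42) + (-90) + (-51) + (-106) = -289
Area = |Σ|/2 = 144.5.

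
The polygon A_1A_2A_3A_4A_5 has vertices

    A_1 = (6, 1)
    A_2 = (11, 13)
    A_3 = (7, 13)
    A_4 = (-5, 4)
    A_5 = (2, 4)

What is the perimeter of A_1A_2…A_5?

|A_1A_2| = √((5)² + (12)²) = √169 = 13
|A_2A_3| = √((-4)² + (0)²) = √16 = 4
|A_3A_4| = √((-12)² + (-9)²) = √225 = 15
|A_4A_5| = √((7)² + (0)²) = √49 = 7
|A_5A_1| = √((4)² + (-3)²) = √25 = 5
Perimeter = 13 + 4 + 15 + 7 + 5 = 44.

44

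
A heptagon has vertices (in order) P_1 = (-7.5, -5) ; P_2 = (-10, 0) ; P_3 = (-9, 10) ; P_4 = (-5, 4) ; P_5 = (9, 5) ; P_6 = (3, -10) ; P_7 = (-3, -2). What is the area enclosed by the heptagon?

Apply Gauss's area formula: 2A = Σ (x_i·y_{i+1} − x_{i+1}·y_i), indices taken mod 7.
Cross-terms: -50, -100, 14, -61, -105, -36, 0  ⇒  Σ = -338
Area = |Σ|/2 = 169.

169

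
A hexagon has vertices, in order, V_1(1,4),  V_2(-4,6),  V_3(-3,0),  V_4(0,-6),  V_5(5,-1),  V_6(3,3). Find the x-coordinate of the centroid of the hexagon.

Apply the shoelace (surveyor's) formula. First the cross-terms c_i = x_i·y_{i+1} − x_{i+1}·y_i:
  22, 18, 18, 30, 18, 9  ⇒  2A = 115, A = 57.5.
Then Σ (x_i + x_{i+1})·c_i = 84, so x̄ = 84 / (6·57.5) = 28/115.

28/115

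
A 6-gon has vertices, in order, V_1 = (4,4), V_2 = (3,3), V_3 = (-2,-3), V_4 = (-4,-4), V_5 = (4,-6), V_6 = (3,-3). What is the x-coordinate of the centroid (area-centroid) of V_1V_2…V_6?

11/9

Apply the shoelace (surveyor's) formula. First the cross-terms c_i = x_i·y_{i+1} − x_{i+1}·y_i:
  0, -3, -4, 40, 6, 24  ⇒  2A = 63, A = 31.5.
Then Σ (x_i + x_{i+1})·c_i = 231, so x̄ = 231 / (6·31.5) = 11/9.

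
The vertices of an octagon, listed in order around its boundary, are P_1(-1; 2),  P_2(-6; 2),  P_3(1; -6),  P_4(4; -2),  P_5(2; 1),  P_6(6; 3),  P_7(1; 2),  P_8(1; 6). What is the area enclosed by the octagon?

Σ = (10) + (34) + (22) + (8) + (0) + (9) + (4) + (8) = 95
Area = |Σ|/2 = 47.5.

47.5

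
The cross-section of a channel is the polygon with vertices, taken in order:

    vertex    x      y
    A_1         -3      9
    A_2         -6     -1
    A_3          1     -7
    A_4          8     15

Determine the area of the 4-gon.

A_1→A_2: (-3)(-1) − (-6)(9) = 57
A_2→A_3: (-6)(-7) − (1)(-1) = 43
A_3→A_4: (1)(15) − (8)(-7) = 71
A_4→A_1: (8)(9) − (-3)(15) = 117
Σ = 288
Area = |Σ|/2 = 144.

144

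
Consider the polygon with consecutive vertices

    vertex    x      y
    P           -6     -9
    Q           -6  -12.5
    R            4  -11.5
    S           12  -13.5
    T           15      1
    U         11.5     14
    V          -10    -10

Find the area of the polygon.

Apply Gauss's area formula: 2A = Σ (x_i·y_{i+1} − x_{i+1}·y_i), indices taken mod 7.
Cross-terms: 21, 119, 84, 214.5, 198.5, 25, 30  ⇒  Σ = 692
Area = |Σ|/2 = 346.

346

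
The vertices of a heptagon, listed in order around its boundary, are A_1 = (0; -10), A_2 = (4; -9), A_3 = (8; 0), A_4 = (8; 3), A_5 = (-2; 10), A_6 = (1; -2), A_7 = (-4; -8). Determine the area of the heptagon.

120

Σ = (40) + (72) + (24) + (86) + (-6) + (-16) + (40) = 240
Area = |Σ|/2 = 120.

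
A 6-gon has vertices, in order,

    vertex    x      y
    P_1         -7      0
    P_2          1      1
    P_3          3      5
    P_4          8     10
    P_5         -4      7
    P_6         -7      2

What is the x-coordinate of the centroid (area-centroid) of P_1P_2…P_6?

-19/24

Apply Gauss's area formula. First the cross-terms c_i = x_i·y_{i+1} − x_{i+1}·y_i:
  -7, 2, -10, 96, 41, 14  ⇒  2A = 136, A = 68.
Then Σ (x_i + x_{i+1})·c_i = -323, so x̄ = -323 / (6·68) = -19/24.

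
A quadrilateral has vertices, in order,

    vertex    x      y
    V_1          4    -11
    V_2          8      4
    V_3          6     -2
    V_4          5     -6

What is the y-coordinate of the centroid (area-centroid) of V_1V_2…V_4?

Apply the shoelace (surveyor's) formula. First the cross-terms c_i = x_i·y_{i+1} − x_{i+1}·y_i:
  104, -40, -26, -31  ⇒  2A = 7, A = 3.5.
Then Σ (y_i + y_{i+1})·c_i = -73, so ȳ = -73 / (6·3.5) = -73/21.

-73/21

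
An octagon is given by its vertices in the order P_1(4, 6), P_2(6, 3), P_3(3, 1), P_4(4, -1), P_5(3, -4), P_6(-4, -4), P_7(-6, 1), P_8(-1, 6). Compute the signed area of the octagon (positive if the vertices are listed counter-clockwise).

Apply the shoelace (surveyor's) formula: 2A = Σ (x_i·y_{i+1} − x_{i+1}·y_i), indices taken mod 8.
Σ = (-24) + (-3) + (-7) + (-13) + (-28) + (-28) + (-35) + (-30) = -168
Signed area = Σ/2 = -84 (negative ⇒ clockwise traversal).

-84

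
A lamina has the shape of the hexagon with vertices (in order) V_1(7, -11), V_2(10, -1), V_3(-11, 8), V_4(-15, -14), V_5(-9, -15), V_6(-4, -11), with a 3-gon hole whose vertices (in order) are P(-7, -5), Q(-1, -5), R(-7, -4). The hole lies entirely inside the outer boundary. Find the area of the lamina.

349.5

Outer boundary:
Apply Gauss's area formula: 2A = Σ (x_i·y_{i+1} − x_{i+1}·y_i), indices taken mod 6.
Σ = (103) + (69) + (274) + (99) + (39) + (121) = 705
Area = |Σ|/2 = 352.5.
Hole:
Apply the shoelace formula: 2A = Σ (x_i·y_{i+1} − x_{i+1}·y_i), indices taken mod 3.
Σ = (30) + (-31) + (7) = 6
Area = |Σ|/2 = 3.
Net area = 352.5 − 3 = 349.5.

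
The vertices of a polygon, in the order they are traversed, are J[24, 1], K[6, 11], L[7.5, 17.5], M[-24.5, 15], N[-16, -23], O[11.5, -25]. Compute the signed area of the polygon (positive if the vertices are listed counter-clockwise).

Apply the shoelace (surveyor's) formula: 2A = Σ (x_i·y_{i+1} − x_{i+1}·y_i), indices taken mod 6.
Σ = (258) + (22.5) + (541.25) + (803.5) + (664.5) + (611.5) = 2901.25
Signed area = Σ/2 = 1450.625 (positive ⇒ counter-clockwise traversal).

1450.625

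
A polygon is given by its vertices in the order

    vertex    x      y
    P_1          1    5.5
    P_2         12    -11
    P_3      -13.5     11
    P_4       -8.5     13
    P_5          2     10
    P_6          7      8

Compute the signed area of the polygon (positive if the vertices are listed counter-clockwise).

-155

Apply the surveyor's formula: 2A = Σ (x_i·y_{i+1} − x_{i+1}·y_i), indices taken mod 6.
Σ = (-77) + (-16.5) + (-82) + (-111) + (-54) + (30.5) = -310
Signed area = Σ/2 = -155 (negative ⇒ clockwise traversal).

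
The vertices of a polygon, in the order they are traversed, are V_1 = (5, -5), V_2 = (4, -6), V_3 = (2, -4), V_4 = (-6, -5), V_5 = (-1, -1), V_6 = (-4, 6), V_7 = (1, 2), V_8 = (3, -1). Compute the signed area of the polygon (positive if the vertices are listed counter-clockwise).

Apply Gauss's area formula: 2A = Σ (x_i·y_{i+1} − x_{i+1}·y_i), indices taken mod 8.
Cross-terms: -10, -4, -34, 1, -10, -14, -7, -10  ⇒  Σ = -88
Signed area = Σ/2 = -44 (negative ⇒ clockwise traversal).

-44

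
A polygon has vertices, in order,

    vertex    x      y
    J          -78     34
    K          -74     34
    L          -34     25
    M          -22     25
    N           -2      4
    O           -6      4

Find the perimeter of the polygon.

168

|JK| = √((4)² + (0)²) = √16 = 4
|KL| = √((40)² + (-9)²) = √1681 = 41
|LM| = √((12)² + (0)²) = √144 = 12
|MN| = √((20)² + (-21)²) = √841 = 29
|NO| = √((-4)² + (0)²) = √16 = 4
|OJ| = √((-72)² + (30)²) = √6084 = 78
Perimeter = 4 + 41 + 12 + 29 + 4 + 78 = 168.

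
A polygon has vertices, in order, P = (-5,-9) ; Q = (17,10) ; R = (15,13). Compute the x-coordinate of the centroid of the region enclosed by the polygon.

9

Apply the surveyor's formula. First the cross-terms c_i = x_i·y_{i+1} − x_{i+1}·y_i:
  103, 71, -70  ⇒  2A = 104, A = 52.
Then Σ (x_i + x_{i+1})·c_i = 2808, so x̄ = 2808 / (6·52) = 9.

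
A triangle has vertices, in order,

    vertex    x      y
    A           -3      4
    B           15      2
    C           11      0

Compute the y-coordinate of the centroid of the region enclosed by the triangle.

2

Apply the surveyor's formula. First the cross-terms c_i = x_i·y_{i+1} − x_{i+1}·y_i:
  -66, -22, 44  ⇒  2A = -44, A = -22.
Then Σ (y_i + y_{i+1})·c_i = -264, so ȳ = -264 / (6·(-22)) = 2.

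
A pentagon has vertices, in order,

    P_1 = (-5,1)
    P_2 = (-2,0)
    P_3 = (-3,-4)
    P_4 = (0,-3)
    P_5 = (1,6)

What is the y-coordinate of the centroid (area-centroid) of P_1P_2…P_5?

Apply the shoelace (surveyor's) formula. First the cross-terms c_i = x_i·y_{i+1} − x_{i+1}·y_i:
  2, 8, 9, 3, 31  ⇒  2A = 53, A = 26.5.
Then Σ (y_i + y_{i+1})·c_i = 133, so ȳ = 133 / (6·26.5) = 133/159.

133/159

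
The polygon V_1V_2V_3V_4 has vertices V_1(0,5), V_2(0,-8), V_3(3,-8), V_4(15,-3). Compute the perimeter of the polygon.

|V_1V_2| = √((0)² + (-13)²) = √169 = 13
|V_2V_3| = √((3)² + (0)²) = √9 = 3
|V_3V_4| = √((12)² + (5)²) = √169 = 13
|V_4V_1| = √((-15)² + (8)²) = √289 = 17
Perimeter = 13 + 3 + 13 + 17 = 46.

46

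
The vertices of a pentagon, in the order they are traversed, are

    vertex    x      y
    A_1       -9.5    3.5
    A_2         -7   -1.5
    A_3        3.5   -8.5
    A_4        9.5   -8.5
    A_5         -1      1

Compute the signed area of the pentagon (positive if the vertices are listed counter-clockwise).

Σ = (38.75) + (64.75) + (51) + (1) + (6) = 161.5
Signed area = Σ/2 = 80.75 (positive ⇒ counter-clockwise traversal).

80.75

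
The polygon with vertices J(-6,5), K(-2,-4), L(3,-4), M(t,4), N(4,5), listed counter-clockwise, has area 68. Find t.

4

Write out the shoelace sum; only the two edges meeting at M involve t:
2·Area = [(3·4 − t·(-4)) + (t·5 − 4·4)] + 104
       = 9·t + 100 = 136
⇒ t = 4.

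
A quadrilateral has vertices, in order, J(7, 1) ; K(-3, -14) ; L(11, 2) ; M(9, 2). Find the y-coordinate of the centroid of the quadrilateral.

-45/13

Apply the shoelace formula. First the cross-terms c_i = x_i·y_{i+1} − x_{i+1}·y_i:
  -95, 148, 4, -5  ⇒  2A = 52, A = 26.
Then Σ (y_i + y_{i+1})·c_i = -540, so ȳ = -540 / (6·26) = -45/13.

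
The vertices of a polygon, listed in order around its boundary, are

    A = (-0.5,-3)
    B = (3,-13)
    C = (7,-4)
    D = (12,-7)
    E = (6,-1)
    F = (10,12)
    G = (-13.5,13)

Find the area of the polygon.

272.25

Apply the surveyor's formula: 2A = Σ (x_i·y_{i+1} − x_{i+1}·y_i), indices taken mod 7.
A→B: (-0.5)(-13) − (3)(-3) = 15.5
B→C: (3)(-4) − (7)(-13) = 79
C→D: (7)(-7) − (12)(-4) = -1
D→E: (12)(-1) − (6)(-7) = 30
E→F: (6)(12) − (10)(-1) = 82
F→G: (10)(13) − (-13.5)(12) = 292
G→A: (-13.5)(-3) − (-0.5)(13) = 47
Σ = 544.5
Area = |Σ|/2 = 272.25.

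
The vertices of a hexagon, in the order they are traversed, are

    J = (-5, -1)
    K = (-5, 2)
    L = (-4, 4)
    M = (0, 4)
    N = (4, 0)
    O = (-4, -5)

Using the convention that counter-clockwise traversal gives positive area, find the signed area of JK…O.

-50

Apply the shoelace formula: 2A = Σ (x_i·y_{i+1} − x_{i+1}·y_i), indices taken mod 6.
Σ = (-15) + (-12) + (-16) + (-16) + (-20) + (-21) = -100
Signed area = Σ/2 = -50 (negative ⇒ clockwise traversal).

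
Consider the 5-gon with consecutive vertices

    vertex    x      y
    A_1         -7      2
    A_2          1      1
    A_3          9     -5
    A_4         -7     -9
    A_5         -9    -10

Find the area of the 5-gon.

Apply the shoelace formula: 2A = Σ (x_i·y_{i+1} − x_{i+1}·y_i), indices taken mod 5.
Σ = (-9) + (-14) + (-116) + (-11) + (-88) = -238
Area = |Σ|/2 = 119.

119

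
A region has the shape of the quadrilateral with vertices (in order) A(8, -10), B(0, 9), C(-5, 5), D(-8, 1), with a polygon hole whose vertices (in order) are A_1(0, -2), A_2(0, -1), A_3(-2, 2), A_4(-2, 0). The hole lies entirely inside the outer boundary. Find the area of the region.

Outer boundary:
Apply Gauss's area formula: 2A = Σ (x_i·y_{i+1} − x_{i+1}·y_i), indices taken mod 4.
A→B: (8)(9) − (0)(-10) = 72
B→C: (0)(5) − (-5)(9) = 45
C→D: (-5)(1) − (-8)(5) = 35
D→A: (-8)(-10) − (8)(1) = 72
Σ = 224
Area = |Σ|/2 = 112.
Hole:
Cross-terms: 0, -2, 4, 4  ⇒  Σ = 6
Area = |Σ|/2 = 3.
Net area = 112 − 3 = 109.

109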